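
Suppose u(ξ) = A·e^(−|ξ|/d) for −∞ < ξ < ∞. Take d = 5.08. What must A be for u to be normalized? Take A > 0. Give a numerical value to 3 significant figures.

We need A² ∫|f|² dξ = 1, taking the integral from −∞ to ∞.
Carrying out the integral gives A² · d.
So A² = (d)^(−1).
With d = 5.08: A² = 0.1969 and A = 0.4437.

A ≈ 0.444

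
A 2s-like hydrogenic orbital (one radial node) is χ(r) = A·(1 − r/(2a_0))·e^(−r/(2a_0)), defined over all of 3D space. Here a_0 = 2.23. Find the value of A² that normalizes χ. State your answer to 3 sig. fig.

We need A² ∫|f|² 4πr² dr = 1, taking the integral from 0 to ∞.
The angular integral contributes 4π, leaving ∫₀^∞ r²|χ|² dr.
∫|χ|² 4πr² dr = A²·(8·π·a_0^3).
So A² = (8·π·a_0^3)^(−1).
Substituting a_0 = 2.23 gives A² = 0.003588, so A = 0.05990.

A^2 ≈ 0.00359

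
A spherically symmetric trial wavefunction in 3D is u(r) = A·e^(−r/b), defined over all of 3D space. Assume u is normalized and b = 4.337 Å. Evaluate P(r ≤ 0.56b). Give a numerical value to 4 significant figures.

Integrate the radial probability density 4πr²|u|² over r ≤ 0.56b.
Normalization gives A² = 1/(π·b^3).
In terms of t = r/b (A², 4π and the length scale all cancel between numerator and denominator), P = [∫_{0}^{0.56} t^2·e^(-2·t) dt] / [∫_{0}^{∞} t^2·e^(-2·t) dt].
Using ∫ t^2·e^(-2·t) dt = -(2·t^2 + 2·t + 1)·e^(-2·t)/4, the numerator is 1/4 - 1717·e^(-28/25)/2500 and the denominator is 1/4.
This evaluates to P = 0.10364.

P ≈ 0.1036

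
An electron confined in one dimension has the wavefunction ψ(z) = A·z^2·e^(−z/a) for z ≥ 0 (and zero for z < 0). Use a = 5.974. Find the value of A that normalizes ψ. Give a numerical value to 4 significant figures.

A ≈ 0.01324

We need A² ∫|f|² dz = 1, taking the integral from 0 to ∞.
Carrying out the integral gives A² · 3·a^5/4.
Substituting a = 5.974 gives A² = 0.00017523, so A = 0.013238.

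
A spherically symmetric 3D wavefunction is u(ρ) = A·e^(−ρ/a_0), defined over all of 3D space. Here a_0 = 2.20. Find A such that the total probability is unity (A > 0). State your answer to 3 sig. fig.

Require ∫ |u|² 4πρ² dρ = 1 over the whole domain.
In 3D with spherical symmetry the volume element is 4πρ² dρ.
With u = A·e^(−ρ/a_0), the integral evaluates to A²·[π·a_0^3].
Substituting a_0 = 2.20 gives A² = 0.02989, so A = 0.1729.

A ≈ 0.173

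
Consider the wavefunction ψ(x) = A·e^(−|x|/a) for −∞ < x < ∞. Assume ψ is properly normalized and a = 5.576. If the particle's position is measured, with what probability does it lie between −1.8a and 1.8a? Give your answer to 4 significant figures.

P = ∫_{−1.8a}^{1.8a} |ψ(x)|² dx.
With A² fixed by ∫|ψ|² = 1, i.e. A² = (a)^(−1), substitute and integrate.
By symmetry take twice the x ≥ 0 contribution in numerator and denominator; the 2's cancel. Let u = x/a; then A² and the length scale cancel, so P = ∫_{0}^{1.8} e^(-2·u) du ÷ ∫_{0}^{∞} e^(-2·u) du.
An antiderivative of e^(-2·u) is -e^(-2·u)/2; evaluating from 0 to 1.8 gives 1/2 - e^(-18/5)/2, while the full integral is 1/2.
Taking the ratio, P = 0.97268.

P ≈ 0.9727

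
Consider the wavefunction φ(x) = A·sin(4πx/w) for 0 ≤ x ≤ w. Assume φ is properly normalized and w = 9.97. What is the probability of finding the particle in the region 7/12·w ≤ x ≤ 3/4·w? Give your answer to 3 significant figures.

P ≈ 0.201

The probability is P = ∫ |φ|² dx over [7/12·w, 3/4·w].
The normalization integral ∫|φ|²dx over the whole domain equals w/2·A², and A² cancels in the ratio.
Substituting u = x/w, A² and the length scale cancel in the ratio: P = ∫_{7/12}^{3/4} sin(4·π·u)^2 du / ∫_{0}^{1} sin(4·π·u)^2 du.
Using ∫ sin(4·π·u)^2 du = u/2 - sin(4·π·u)·cos(4·π·u)/(8·π), the numerator is √(3)/(32·π) + 1/12 and the denominator is 1/2.
The result is P = (√(3)/16 + π/6)/π.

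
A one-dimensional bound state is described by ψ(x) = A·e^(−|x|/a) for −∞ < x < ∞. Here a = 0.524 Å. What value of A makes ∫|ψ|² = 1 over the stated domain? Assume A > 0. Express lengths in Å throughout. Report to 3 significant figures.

We need A² ∫|f|² dx = 1, taking the integral from −∞ to ∞.
With ψ = A·e^(−|x|/a), the integral evaluates to A²·[a].
So A² = (a)^(−1).
Substituting a = 0.524 gives A² = 1.908, so A = 1.381.

A ≈ 1.38 Å^(-1/2)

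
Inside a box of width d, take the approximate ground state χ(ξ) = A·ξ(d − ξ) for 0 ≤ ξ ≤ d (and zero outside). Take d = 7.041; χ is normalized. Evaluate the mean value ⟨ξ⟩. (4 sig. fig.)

⟨ξ⟩ ≈ 3.521

The expectation value is the |χ|²-weighted average of ξ: ∫ ξ|χ|² dξ.
Expanding the polynomial and integrating term by term, evaluating both integrals, ⟨ξ⟩ = d/2.
With d = 7.041, ⟨ξ⟩ = 3.5205.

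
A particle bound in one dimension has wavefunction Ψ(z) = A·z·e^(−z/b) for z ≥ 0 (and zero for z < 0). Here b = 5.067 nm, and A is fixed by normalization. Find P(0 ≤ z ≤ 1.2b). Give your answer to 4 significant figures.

P ≈ 0.4303

P = ∫_{0}^{1.2b} |Ψ(z)|² dz.
Since A² = 1/(b^3/4), this is the region integral divided by the full normalization integral.
In terms of u = z/b (A² and the length scale cancel between numerator and denominator), P = [∫_{0}^{1.2} u^2·e^(-2·u) du] / [∫_{0}^{∞} u^2·e^(-2·u) du].
Using ∫ u^2·e^(-2·u) du = -(2·u^2 + 2·u + 1)·e^(-2·u)/4, the numerator is 1/4 - 157·e^(-12/5)/100 and the denominator is 1/4.
Evaluating gives P = 0.43029.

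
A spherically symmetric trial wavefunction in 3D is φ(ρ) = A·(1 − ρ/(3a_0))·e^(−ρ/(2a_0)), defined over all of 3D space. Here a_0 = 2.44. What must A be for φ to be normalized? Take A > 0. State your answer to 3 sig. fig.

A ≈ 0.0906

The normalization condition is ∫|φ|² 4πρ² dρ = 1 from 0 to ∞.
(Spherical symmetry: dV = 4πρ² dρ.)
Recall ∫₀^∞ ρ^m e^(−ρ/β) dρ = m!·β^(m+1), with φ = A·(1 − ρ/(3a_0))·e^(−ρ/(2a_0)), the integral evaluates to A²·[8·π·a_0^3/3].
With a_0 = 2.44: A² = 0.008217 and A = 0.09065.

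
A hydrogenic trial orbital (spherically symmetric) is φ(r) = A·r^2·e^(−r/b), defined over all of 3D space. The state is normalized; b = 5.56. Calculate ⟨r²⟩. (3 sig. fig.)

⟨r^2⟩ ≈ 433

The expectation value is the |φ|²-weighted average of r^2: ∫ r^2|φ|² 4πr² dr.
The ratio of the moment integral to the normalization integral gives ⟨r²⟩ = 14·b^2.
With b = 5.56, ⟨r^2⟩ = 432.8.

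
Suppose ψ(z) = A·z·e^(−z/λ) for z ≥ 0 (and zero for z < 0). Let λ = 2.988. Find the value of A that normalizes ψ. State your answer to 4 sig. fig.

A ≈ 0.3872

We need A² ∫|f|² dz = 1, taking the integral from 0 to ∞.
Recall ∫₀^∞ z^m e^(−z/β) dz = m!·β^(m+1), the integral (without the A² prefactor) comes out to λ^3/4.
Plugging in λ = 2.988 yields A = 0.38722.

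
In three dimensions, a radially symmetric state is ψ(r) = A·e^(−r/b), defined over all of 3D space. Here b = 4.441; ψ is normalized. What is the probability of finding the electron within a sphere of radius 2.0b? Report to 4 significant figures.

P ≈ 0.7619

P = ∫ |ψ|² 4πr² dr over r ≤ 2.0b.
Normalization gives A² = 1/(π·b^3).
In terms of u = r/b (A², 4π and the length scale all cancel between numerator and denominator), P = [∫_{0}^{2.0} u^2·e^(-2·u) du] / [∫_{0}^{∞} u^2·e^(-2·u) du].
Using ∫ u^2·e^(-2·u) du = -(2·u^2 + 2·u + 1)·e^(-2·u)/4, the numerator is 1/4 - 13·e^(-4)/4 and the denominator is 1/4.
This evaluates to P = 0.76190.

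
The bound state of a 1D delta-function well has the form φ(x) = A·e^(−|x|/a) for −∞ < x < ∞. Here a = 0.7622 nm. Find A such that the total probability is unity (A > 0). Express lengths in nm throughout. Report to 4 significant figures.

We need A² ∫|f|² dx = 1, taking the integral from −∞ to ∞.
Using ∫₀^∞ xⁿ e^(−αx) dx = n!/αⁿ⁺¹, carrying out the integral gives A² · a.
Hence A² = 1/[a].
Plugging in a = 0.7622 yields A = 1.1454.

A ≈ 1.145 nm^(-1/2)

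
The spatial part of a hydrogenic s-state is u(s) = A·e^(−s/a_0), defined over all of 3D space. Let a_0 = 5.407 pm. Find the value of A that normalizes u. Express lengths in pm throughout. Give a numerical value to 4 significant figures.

A ≈ 0.04487 pm^(-3/2)

The normalization condition is ∫|u|² 4πs² ds = 1 from 0 to ∞.
The angular integral contributes 4π, leaving ∫₀^∞ s²|u|² ds.
Using ∫₀^∞ sⁿ e^(−αs) ds = n!/αⁿ⁺¹, carrying out the integral gives A² · π·a_0^3.
Hence A² = 1/[π·a_0^3].
Plugging in a_0 = 5.407 yields A = 0.044874.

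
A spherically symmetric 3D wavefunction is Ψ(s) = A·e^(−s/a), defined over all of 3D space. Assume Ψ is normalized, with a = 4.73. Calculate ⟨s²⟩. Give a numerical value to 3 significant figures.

The expectation value is the |Ψ|²-weighted average of s^2: ∫ s^2|Ψ|² 4πs² ds.
Evaluating both integrals, ⟨s²⟩ = 3·a^2.
With a = 4.73, ⟨s^2⟩ = 67.12.

⟨s^2⟩ ≈ 67.1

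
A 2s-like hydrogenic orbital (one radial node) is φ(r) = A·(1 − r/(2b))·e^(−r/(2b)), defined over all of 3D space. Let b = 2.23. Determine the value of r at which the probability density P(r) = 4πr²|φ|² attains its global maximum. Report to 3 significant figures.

The maximum of P(r) = 4πr²|φ|² occurs where its derivative vanishes.
Solving yields r = b·(√(5) + 3).
With b = 2.23, the most probable radial distance is 11.68.

r ≈ 11.7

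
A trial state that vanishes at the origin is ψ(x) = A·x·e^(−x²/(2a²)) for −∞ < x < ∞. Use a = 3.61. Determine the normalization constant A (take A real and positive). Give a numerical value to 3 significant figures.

We need A² ∫|f|² dx = 1, taking the integral from −∞ to ∞.
With ψ = A·x·e^(−x²/(2a²)), the integral evaluates to A²·[√(π)·a^3/2].
So A² = (√(π)·a^3/2)^(−1).
With a = 3.61: A² = 0.02398 and A = 0.1549.

A ≈ 0.155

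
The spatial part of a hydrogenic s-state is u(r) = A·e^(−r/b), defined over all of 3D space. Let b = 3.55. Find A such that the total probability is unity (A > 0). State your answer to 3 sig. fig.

A ≈ 0.0843

Require ∫ |u|² 4πr² dr = 1 over the whole domain.
In 3D with spherical symmetry the volume element is 4πr² dr.
Carrying out the integral gives A² · π·b^3.
So A² = (π·b^3)^(−1).
Plugging in b = 3.55 yields A = 0.08435.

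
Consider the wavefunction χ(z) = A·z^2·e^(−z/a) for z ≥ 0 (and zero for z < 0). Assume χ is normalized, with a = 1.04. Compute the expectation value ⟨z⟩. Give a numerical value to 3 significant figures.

By definition ⟨z⟩ = ∫ z |χ(z)|² dz.
The ratio of the moment integral to the normalization integral gives ⟨z⟩ = 5·a/2.
Putting a = 1.04 gives 2.600.

⟨z⟩ ≈ 2.60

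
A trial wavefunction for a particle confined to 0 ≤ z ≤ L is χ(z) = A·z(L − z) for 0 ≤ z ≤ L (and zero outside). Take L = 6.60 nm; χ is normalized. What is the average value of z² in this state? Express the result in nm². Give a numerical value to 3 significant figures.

⟨z²⟩ = ∫ z^2 |χ|² dz over the full domain.
Expanding the polynomial and integrating term by term, since the A² factors cancel between numerator and denominator, ⟨z²⟩ = 2·L^2/7.
Putting L = 6.60 gives 12.45.

⟨z^2⟩ ≈ 12.4 nm^2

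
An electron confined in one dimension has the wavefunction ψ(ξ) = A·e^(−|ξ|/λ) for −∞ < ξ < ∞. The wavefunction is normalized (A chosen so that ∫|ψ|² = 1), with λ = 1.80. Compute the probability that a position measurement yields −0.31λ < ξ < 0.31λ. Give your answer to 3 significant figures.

P ≈ 0.462

|ψ|² is the probability density, so P = ∫_{−0.31λ}^{0.31λ} |ψ|² dξ.
With A² fixed by ∫|ψ|² = 1, i.e. A² = (λ)^(−1), substitute and integrate.
By symmetry take twice the ξ ≥ 0 contribution in numerator and denominator; the 2's cancel. In terms of u = ξ/λ (A² and the length scale cancel between numerator and denominator), P = [∫_{0}^{0.31} e^(-2·u) du] / [∫_{0}^{∞} e^(-2·u) du].
An antiderivative of e^(-2·u) is -e^(-2·u)/2; evaluating from 0 to 0.31 gives 1/2 - e^(-31/50)/2, while the full integral is 1/2.
The result is P = 0.4621.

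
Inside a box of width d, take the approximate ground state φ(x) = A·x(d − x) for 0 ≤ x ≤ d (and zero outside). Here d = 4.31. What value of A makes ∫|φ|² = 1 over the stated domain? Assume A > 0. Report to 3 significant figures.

A ≈ 0.142

Normalization requires ∫|φ|² dx = 1, integrated from 0 to d.
Expanding the polynomial and integrating term by term, the integral (without the A² prefactor) comes out to d^5/30.
Hence A² = 1/[d^5/30].
With d = 4.31: A² = 0.02017 and A = 0.1420.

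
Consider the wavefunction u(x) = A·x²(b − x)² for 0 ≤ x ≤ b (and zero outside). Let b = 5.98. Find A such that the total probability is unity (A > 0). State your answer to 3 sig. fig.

We need A² ∫|f|² dx = 1, taking the integral from 0 to b.
Expanding the polynomial and integrating term by term, with u = A·x²(b − x)², the integral evaluates to A²·[b^9/630].
Hence A² = 1/[b^9/630].
Plugging in b = 5.98 yields A = 0.008026.

A ≈ 0.00803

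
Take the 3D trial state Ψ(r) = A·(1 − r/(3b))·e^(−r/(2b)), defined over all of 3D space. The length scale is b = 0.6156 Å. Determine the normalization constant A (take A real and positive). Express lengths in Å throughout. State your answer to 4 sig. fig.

A ≈ 0.7153 Å^(-3/2)

The normalization condition is ∫|Ψ|² 4πr² dr = 1 from 0 to ∞.
(Spherical symmetry: dV = 4πr² dr.)
Recall ∫₀^∞ r^m e^(−r/β) dr = m!·β^(m+1), the integral (without the A² prefactor) comes out to 8·π·b^3/3.
With b = 0.6156: A² = 0.51166 and A = 0.71531.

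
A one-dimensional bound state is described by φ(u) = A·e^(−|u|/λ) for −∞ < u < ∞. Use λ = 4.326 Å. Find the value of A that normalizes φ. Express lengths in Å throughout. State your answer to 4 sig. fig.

The normalization condition is ∫|φ|² du = 1 from −∞ to ∞.
The integral (without the A² prefactor) comes out to λ.
With λ = 4.326: A² = 0.23116 and A = 0.48079.

A ≈ 0.4808 Å^(-1/2)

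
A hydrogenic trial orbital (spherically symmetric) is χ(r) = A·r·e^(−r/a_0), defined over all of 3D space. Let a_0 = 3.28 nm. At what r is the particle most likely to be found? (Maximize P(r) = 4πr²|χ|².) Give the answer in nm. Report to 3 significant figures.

r ≈ 6.56 nm

Differentiate P(r) = 4πr²|χ|² with respect to r and set to zero.
This gives r = 2·a_0.
With a_0 = 3.28, the most probable radial distance is 6.560 nm.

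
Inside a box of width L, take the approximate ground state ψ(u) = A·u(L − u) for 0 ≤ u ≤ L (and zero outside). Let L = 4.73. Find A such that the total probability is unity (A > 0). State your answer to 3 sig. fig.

A ≈ 0.113

The normalization condition is ∫|ψ|² du = 1 from 0 to L.
Expanding the polynomial and integrating term by term, the integral (without the A² prefactor) comes out to L^5/30.
With L = 4.73: A² = 0.01267 and A = 0.1126.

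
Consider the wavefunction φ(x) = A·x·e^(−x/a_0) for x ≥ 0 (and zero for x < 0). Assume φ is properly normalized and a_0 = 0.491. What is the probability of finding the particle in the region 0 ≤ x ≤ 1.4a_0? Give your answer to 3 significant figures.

|φ|² is the probability density, so P = ∫_{0}^{1.4a_0} |φ|² dx.
With A² fixed by ∫|φ|² = 1, i.e. A² = (a_0^3/4)^(−1), substitute and integrate.
In terms of u = x/a_0 (A² and the length scale cancel between numerator and denominator), P = [∫_{0}^{1.4} u^2·e^(-2·u) du] / [∫_{0}^{∞} u^2·e^(-2·u) du].
An antiderivative of u^2·e^(-2·u) is -(2·u^2 + 2·u + 1)·e^(-2·u)/4; evaluating from 0 to 1.4 gives 1/4 - 193·e^(-14/5)/100, while the full integral is 1/4.
Taking the ratio, P = 0.5305.

P ≈ 0.531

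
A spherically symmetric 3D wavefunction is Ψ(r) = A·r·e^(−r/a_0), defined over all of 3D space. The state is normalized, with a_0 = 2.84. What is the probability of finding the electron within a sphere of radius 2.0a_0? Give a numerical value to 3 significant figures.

P ≈ 0.371

With dV = 4πr²dr, the probability is ∫|Ψ|² dV over r ≤ 2.0a_0.
A² is fixed by ∫₀^∞ 4πr²|Ψ|² dr = 1, i.e. A² = (3·π·a_0^5)^(−1).
Let u = r/a_0; then A², 4π and the length scale all cancel, so P = ∫_{0}^{2.0} u^4·e^(-2·u) du ÷ ∫_{0}^{∞} u^4·e^(-2·u) du.
With ∫ u^4·e^(-2·u) du = -(u^4/2 + u^3 + 3·u^2/2 + 3·u/2 + 3/4)·e^(-2·u) + C, the region integral is 3/4 - 103·e^(-4)/4 and the full one is 3/4.
The region integral divided by the full integral gives P = 0.3712.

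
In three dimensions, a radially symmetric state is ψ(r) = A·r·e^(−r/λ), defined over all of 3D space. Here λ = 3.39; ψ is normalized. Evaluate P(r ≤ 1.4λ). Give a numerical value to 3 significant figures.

P ≈ 0.152

With dV = 4πr²dr, the probability is ∫|ψ|² dV over r ≤ 1.4λ.
The full normalization integral is A²·[3·π·λ^5] = 1, fixing A².
In terms of u = r/λ (A², 4π and the length scale all cancel between numerator and denominator), P = [∫_{0}^{1.4} u^4·e^(-2·u) du] / [∫_{0}^{∞} u^4·e^(-2·u) du].
An antiderivative of u^4·e^(-2·u) is -(u^4/2 + u^3 + 3·u^2/2 + 3·u/2 + 3/4)·e^(-2·u); evaluating from 0 to 1.4 gives ≈ 0.11424, while the full integral is 3/4.
The region integral divided by the full integral gives P = 0.1523.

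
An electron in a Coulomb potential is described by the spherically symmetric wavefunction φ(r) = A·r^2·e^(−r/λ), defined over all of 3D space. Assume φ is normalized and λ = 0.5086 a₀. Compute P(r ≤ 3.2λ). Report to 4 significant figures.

P ≈ 0.4577

With dV = 4πr²dr, the probability is ∫|φ|² dV over r ≤ 3.2λ.
The full normalization integral is A²·[45·π·λ^7/2] = 1, fixing A².
In terms of u = r/λ (A², 4π and the length scale all cancel between numerator and denominator), P = [∫_{0}^{3.2} u^6·e^(-2·u) du] / [∫_{0}^{∞} u^6·e^(-2·u) du].
An antiderivative of u^6·e^(-2·u) is -(4·u^6 + 12·u^5 + 30·u^4 + 60·u^3 + 90·u^2 + 90·u + 45)·e^(-2·u)/8; evaluating from 0 to 3.2 gives ≈ 2.57440, while the full integral is 45/8.
This evaluates to P = 0.45767.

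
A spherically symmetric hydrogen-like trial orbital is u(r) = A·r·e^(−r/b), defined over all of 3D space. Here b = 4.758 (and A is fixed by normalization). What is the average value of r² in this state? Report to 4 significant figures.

⟨r²⟩ = ∫ r^2 |u|² 4πr² dr over the full domain.
Evaluating both integrals, ⟨r²⟩ = 15·b^2/2.
With b = 4.758, ⟨r^2⟩ = 169.79.

⟨r^2⟩ ≈ 169.8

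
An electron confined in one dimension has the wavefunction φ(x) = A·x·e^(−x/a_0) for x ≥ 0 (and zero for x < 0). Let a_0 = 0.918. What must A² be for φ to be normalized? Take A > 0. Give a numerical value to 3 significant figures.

We need A² ∫|f|² dx = 1, taking the integral from 0 to ∞.
Using ∫₀^∞ xⁿ e^(−αx) dx = n!/αⁿ⁺¹, ∫|φ|² dx = A²·(a_0^3/4).
With a_0 = 0.918: A² = 5.170 and A = 2.274.

A^2 ≈ 5.17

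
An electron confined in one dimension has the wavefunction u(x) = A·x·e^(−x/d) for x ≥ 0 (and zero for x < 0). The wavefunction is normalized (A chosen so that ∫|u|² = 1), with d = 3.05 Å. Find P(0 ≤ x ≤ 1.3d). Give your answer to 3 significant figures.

P ≈ 0.482

P = ∫_{0}^{1.3d} |u(x)|² dx.
The normalization integral ∫|u|²dx over the whole domain equals d^3/4·A², and A² cancels in the ratio.
Substituting t = x/d, A² and the length scale cancel in the ratio: P = ∫_{0}^{1.3} t^2·e^(-2·t) dt / ∫_{0}^{∞} t^2·e^(-2·t) dt.
With ∫ t^2·e^(-2·t) dt = -(2·t^2 + 2·t + 1)·e^(-2·t)/4 + C, the region integral is 1/4 - 349·e^(-13/5)/200 and the full one is 1/4.
Evaluating gives P = 0.4816.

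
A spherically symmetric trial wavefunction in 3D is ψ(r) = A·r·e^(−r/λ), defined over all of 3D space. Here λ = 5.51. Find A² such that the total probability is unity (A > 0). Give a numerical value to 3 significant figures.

We need A² ∫|f|² 4πr² dr = 1, taking the integral from 0 to ∞.
In 3D with spherical symmetry the volume element is 4πr² dr.
Recall ∫₀^∞ r^m e^(−r/β) dr = m!·β^(m+1), ∫|ψ|² 4πr² dr = A²·(3·π·λ^5).
So A² = (3·π·λ^5)^(−1).
Plugging in λ = 5.51 yields A = 0.004571.

A^2 ≈ 0.0000209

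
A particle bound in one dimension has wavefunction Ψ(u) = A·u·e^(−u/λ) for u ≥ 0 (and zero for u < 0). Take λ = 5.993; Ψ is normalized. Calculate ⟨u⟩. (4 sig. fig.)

⟨u⟩ ≈ 8.990

The expectation value is the |Ψ|²-weighted average of u: ∫ u|Ψ|² du.
Recall ∫₀^∞ u^m e^(−u/β) du = m!·β^(m+1), the ratio of the moment integral to the normalization integral gives ⟨u⟩ = 3·λ/2.
Putting λ = 5.993 gives 8.9895.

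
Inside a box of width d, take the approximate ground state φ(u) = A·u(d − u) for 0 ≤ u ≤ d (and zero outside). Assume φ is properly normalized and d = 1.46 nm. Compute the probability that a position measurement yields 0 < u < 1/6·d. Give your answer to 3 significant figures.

P = ∫_{0}^{1/6·d} |φ(u)|² du.
With A² fixed by ∫|φ|² = 1, i.e. A² = (d^5/30)^(−1), substitute and integrate.
Let t = u/d; then A² and the length scale cancel, so P = ∫_{0}^{1/6} t^2·(1 - t)^2 dt ÷ ∫_{0}^{1} t^2·(1 - t)^2 dt.
An antiderivative of t^2·(1 - t)^2 is t^3·(6·t^2 - 15·t + 10)/30; evaluating from 0 to 1/6 gives ≈ 0.0011831, while the full integral is 1/30.
Evaluating gives P = 23/648.

P ≈ 0.0355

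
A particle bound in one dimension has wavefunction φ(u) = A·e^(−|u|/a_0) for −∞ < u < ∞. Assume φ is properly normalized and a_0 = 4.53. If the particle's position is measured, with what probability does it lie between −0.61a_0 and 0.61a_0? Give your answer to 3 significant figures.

P ≈ 0.705

|φ|² is the probability density, so P = ∫_{−0.61a_0}^{0.61a_0} |φ|² du.
Since A² = 1/(a_0), this is the region integral divided by the full normalization integral.
Both integrals are even about u = 0, so only the u ≥ 0 halves are needed (the factors of 2 cancel). Substituting t = u/a_0, A² and the length scale cancel in the ratio: P = ∫_{0}^{0.61} e^(-2·t) dt / ∫_{0}^{∞} e^(-2·t) dt.
With ∫ e^(-2·t) dt = -e^(-2·t)/2 + C, the region integral is 1/2 - e^(-61/50)/2 and the full one is 1/2.
Evaluating gives P = 0.7048.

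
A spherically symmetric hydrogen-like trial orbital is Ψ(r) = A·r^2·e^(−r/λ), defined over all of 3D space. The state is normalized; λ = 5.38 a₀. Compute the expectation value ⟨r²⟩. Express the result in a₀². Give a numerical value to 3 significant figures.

⟨r²⟩ = ∫ r^2 |Ψ|² 4πr² dr over the full domain.
Using ∫₀^∞ rⁿ e^(−αr) dr = n!/αⁿ⁺¹, the ratio of the moment integral to the normalization integral gives ⟨r²⟩ = 14·λ^2.
With λ = 5.38, ⟨r^2⟩ = 405.2.

⟨r^2⟩ ≈ 405 a₀^2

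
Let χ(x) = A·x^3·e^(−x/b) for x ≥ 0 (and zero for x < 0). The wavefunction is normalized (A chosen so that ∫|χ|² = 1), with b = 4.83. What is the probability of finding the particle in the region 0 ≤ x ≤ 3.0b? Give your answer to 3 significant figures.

P ≈ 0.394

The probability is P = ∫ |χ|² dx over [0, 3.0b].
With A² fixed by ∫|χ|² = 1, i.e. A² = (45·b^7/8)^(−1), substitute and integrate.
Substituting u = x/b, A² and the length scale cancel in the ratio: P = ∫_{0}^{3.0} u^6·e^(-2·u) du / ∫_{0}^{∞} u^6·e^(-2·u) du.
Using ∫ u^6·e^(-2·u) du = -(4·u^6 + 12·u^5 + 30·u^4 + 60·u^3 + 90·u^2 + 90·u + 45)·e^(-2·u)/8, the numerator is ≈ 2.2145 and the denominator is 45/8.
Evaluating gives P = 0.3937.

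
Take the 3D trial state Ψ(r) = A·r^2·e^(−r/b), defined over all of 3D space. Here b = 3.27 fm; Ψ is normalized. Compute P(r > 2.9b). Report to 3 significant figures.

Integrate the radial probability density 4πr²|Ψ|² over r > 2.9b.
Normalization gives A² = 1/(45·π·b^7/2).
Substituting u = r/b, A², 4π and the length scale all cancel in the ratio: P = ∫_{2.9}^{∞} u^6·e^(-2·u) du / ∫_{0}^{∞} u^6·e^(-2·u) du.
With ∫ u^6·e^(-2·u) du = -(4·u^6 + 12·u^5 + 30·u^4 + 60·u^3 + 90·u^2 + 90·u + 45)·e^(-2·u)/8 + C, the region integral is ≈ 3.5910 and the full one is 45/8.
This evaluates to P = 0.6384.

P ≈ 0.638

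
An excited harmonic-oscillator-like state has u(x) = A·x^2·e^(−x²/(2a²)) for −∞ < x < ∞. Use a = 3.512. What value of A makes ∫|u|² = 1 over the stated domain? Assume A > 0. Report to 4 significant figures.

We need A² ∫|f|² dx = 1, taking the integral from −∞ to ∞.
Using the Gaussian integral ∫_{−∞}^{∞} e^(−αx²) dx = √(π/α), ∫|u|² dx = A²·(3·√(π)·a^5/4).
Hence A² = 1/[3·√(π)·a^5/4].
Plugging in a = 3.512 yields A = 0.037523.

A ≈ 0.03752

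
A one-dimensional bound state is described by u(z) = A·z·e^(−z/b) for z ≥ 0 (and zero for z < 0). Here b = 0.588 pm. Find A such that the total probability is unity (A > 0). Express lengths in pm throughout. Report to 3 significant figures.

A ≈ 4.44 pm^(-3/2)

Require ∫ |u|² dz = 1 over the whole domain.
The integral (without the A² prefactor) comes out to b^3/4.
Setting this equal to 1 gives A² = 1/(b^3/4).
With b = 0.588: A² = 19.68 and A = 4.436.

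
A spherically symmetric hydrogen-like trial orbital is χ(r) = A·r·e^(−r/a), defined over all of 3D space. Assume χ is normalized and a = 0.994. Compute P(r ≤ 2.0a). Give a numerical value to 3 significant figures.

P = ∫ |χ|² 4πr² dr over r ≤ 2.0a.
A² is fixed by ∫₀^∞ 4πr²|χ|² dr = 1, i.e. A² = (3·π·a^5)^(−1).
Let u = r/a; then A², 4π and the length scale all cancel, so P = ∫_{0}^{2.0} u^4·e^(-2·u) du ÷ ∫_{0}^{∞} u^4·e^(-2·u) du.
With ∫ u^4·e^(-2·u) du = -(u^4/2 + u^3 + 3·u^2/2 + 3·u/2 + 3/4)·e^(-2·u) + C, the region integral is 3/4 - 103·e^(-4)/4 and the full one is 3/4.
Taking the ratio yields P = 0.3712.

P ≈ 0.371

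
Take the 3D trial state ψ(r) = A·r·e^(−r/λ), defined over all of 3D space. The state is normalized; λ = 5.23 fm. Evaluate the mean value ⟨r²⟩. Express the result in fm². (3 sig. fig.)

⟨r²⟩ = ∫ r^2 |ψ|² 4πr² dr over the full domain.
Recall ∫₀^∞ r^m e^(−r/β) dr = m!·β^(m+1), the ratio of the moment integral to the normalization integral gives ⟨r²⟩ = 15·λ^2/2.
Putting λ = 5.23 gives 205.1.

⟨r^2⟩ ≈ 205 fm^2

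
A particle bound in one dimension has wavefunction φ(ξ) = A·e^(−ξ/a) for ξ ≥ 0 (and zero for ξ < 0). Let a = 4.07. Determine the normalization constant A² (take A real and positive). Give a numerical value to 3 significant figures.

The normalization condition is ∫|φ|² dξ = 1 from 0 to ∞.
Using ∫₀^∞ ξⁿ e^(−αξ) dξ = n!/αⁿ⁺¹, ∫|φ|² dξ = A²·(a/2).
Hence A² = 1/[a/2].
With a = 4.07: A² = 0.4914 and A = 0.7010.

A^2 ≈ 0.491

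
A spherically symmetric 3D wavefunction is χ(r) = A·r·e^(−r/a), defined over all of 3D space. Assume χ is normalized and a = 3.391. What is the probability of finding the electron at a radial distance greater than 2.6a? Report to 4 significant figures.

P = ∫ |χ|² 4πr² dr over r > 2.6a.
A² is fixed by ∫₀^∞ 4πr²|χ|² dr = 1, i.e. A² = (3·π·a^5)^(−1).
Substituting u = r/a, A², 4π and the length scale all cancel in the ratio: P = ∫_{2.6}^{∞} u^4·e^(-2·u) du / ∫_{0}^{∞} u^4·e^(-2·u) du.
Using ∫ u^4·e^(-2·u) du = -(u^4/2 + u^3 + 3·u^2/2 + 3·u/2 + 3/4)·e^(-2·u), the numerator is ≈ 0.304596 and the denominator is 3/4.
Taking the ratio yields P = 0.40613.

P ≈ 0.4061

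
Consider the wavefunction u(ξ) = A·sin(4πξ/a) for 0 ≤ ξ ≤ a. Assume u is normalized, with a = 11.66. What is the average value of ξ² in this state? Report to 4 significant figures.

⟨ξ²⟩ = ∫ ξ^2 |u|² dξ over the full domain.
Using sin²θ = (1 − cos 2θ)/2, since the A² factors cancel between numerator and denominator, ⟨ξ²⟩ = -a^2/(32·π^2) + a^2/3.
Putting a = 11.66 gives 44.888.

⟨ξ^2⟩ ≈ 44.89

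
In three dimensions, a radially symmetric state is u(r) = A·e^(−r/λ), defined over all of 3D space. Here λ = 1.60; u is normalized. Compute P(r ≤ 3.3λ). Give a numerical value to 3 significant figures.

P = ∫ |u|² 4πr² dr over r ≤ 3.3λ.
Normalization gives A² = 1/(π·λ^3).
Let t = r/λ; then A², 4π and the length scale all cancel, so P = ∫_{0}^{3.3} t^2·e^(-2·t) dt ÷ ∫_{0}^{∞} t^2·e^(-2·t) dt.
Using ∫ t^2·e^(-2·t) dt = -(2·t^2 + 2·t + 1)·e^(-2·t)/4, the numerator is 1/4 - 1469·e^(-33/5)/200 and the denominator is 1/4.
The region integral divided by the full integral gives P = 0.9600.

P ≈ 0.960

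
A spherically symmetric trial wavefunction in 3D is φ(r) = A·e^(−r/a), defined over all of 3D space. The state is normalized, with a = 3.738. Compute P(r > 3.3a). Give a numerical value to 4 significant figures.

P = ∫ |φ|² 4πr² dr over r > 3.3a.
A² is fixed by ∫₀^∞ 4πr²|φ|² dr = 1, i.e. A² = (π·a^3)^(−1).
In terms of u = r/a (A², 4π and the length scale all cancel between numerator and denominator), P = [∫_{3.3}^{∞} u^2·e^(-2·u) du] / [∫_{0}^{∞} u^2·e^(-2·u) du].
An antiderivative of u^2·e^(-2·u) is -(2·u^2 + 2·u + 1)·e^(-2·u)/4; evaluating from 3.3 to ∞ gives 1469·e^(-33/5)/200, while the full integral is 1/4.
Taking the ratio yields P = 0.039968.

P ≈ 0.03997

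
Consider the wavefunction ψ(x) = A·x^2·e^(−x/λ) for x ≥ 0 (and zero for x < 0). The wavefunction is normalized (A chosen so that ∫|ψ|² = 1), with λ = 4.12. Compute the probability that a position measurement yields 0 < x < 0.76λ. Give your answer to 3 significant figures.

P ≈ 0.0195

The probability is P = ∫ |ψ|² dx over [0, 0.76λ].
With A² fixed by ∫|ψ|² = 1, i.e. A² = (3·λ^5/4)^(−1), substitute and integrate.
In terms of u = x/λ (A² and the length scale cancel between numerator and denominator), P = [∫_{0}^{0.76} u^4·e^(-2·u) du] / [∫_{0}^{∞} u^4·e^(-2·u) du].
An antiderivative of u^4·e^(-2·u) is -(u^4/2 + u^3 + 3·u^2/2 + 3·u/2 + 3/4)·e^(-2·u); evaluating from 0 to 0.76 gives ≈ 0.014650, while the full integral is 3/4.
The result is P = 0.01953.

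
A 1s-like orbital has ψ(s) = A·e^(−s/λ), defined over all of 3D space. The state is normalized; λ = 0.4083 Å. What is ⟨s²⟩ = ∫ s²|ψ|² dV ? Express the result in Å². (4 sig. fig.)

⟨s^2⟩ ≈ 0.5001 Å^2

The expectation value is the |ψ|²-weighted average of s^2: ∫ s^2|ψ|² 4πs² ds.
Using ∫₀^∞ sⁿ e^(−αs) ds = n!/αⁿ⁺¹, the ratio of the moment integral to the normalization integral gives ⟨s²⟩ = 3·λ^2.
Putting λ = 0.4083 gives 0.50013.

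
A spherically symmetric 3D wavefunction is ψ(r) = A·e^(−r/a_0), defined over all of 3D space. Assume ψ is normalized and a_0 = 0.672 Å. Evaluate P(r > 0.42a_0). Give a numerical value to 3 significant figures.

With dV = 4πr²dr, the probability is ∫|ψ|² dV over r > 0.42a_0.
The full normalization integral is A²·[π·a_0^3] = 1, fixing A².
Let u = r/a_0; then A², 4π and the length scale all cancel, so P = ∫_{0.42}^{∞} u^2·e^(-2·u) du ÷ ∫_{0}^{∞} u^2·e^(-2·u) du.
Using ∫ u^2·e^(-2·u) du = -(2·u^2 + 2·u + 1)·e^(-2·u)/4, the numerator is 2741·e^(-21/25)/5000 and the denominator is 1/4.
The region integral divided by the full integral gives P = 0.9467.

P ≈ 0.947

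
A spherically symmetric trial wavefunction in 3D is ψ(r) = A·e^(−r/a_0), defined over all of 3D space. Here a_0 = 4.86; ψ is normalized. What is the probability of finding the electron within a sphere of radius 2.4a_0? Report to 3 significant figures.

P ≈ 0.857

With dV = 4πr²dr, the probability is ∫|ψ|² dV over r ≤ 2.4a_0.
Normalization gives A² = 1/(π·a_0^3).
In terms of u = r/a_0 (A², 4π and the length scale all cancel between numerator and denominator), P = [∫_{0}^{2.4} u^2·e^(-2·u) du] / [∫_{0}^{∞} u^2·e^(-2·u) du].
An antiderivative of u^2·e^(-2·u) is -(2·u^2 + 2·u + 1)·e^(-2·u)/4; evaluating from 0 to 2.4 gives 1/4 - 433·e^(-24/5)/100, while the full integral is 1/4.
The region integral divided by the full integral gives P = 0.8575.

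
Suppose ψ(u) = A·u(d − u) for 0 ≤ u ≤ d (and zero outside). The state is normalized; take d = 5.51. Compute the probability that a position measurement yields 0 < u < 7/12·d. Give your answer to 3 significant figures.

P ≈ 0.653

P = ∫_{0}^{7/12·d} |ψ(u)|² du.
With A² fixed by ∫|ψ|² = 1, i.e. A² = (d^5/30)^(−1), substitute and integrate.
In terms of t = u/d (A² and the length scale cancel between numerator and denominator), P = [∫_{0}^{7/12} t^2·(1 - t)^2 dt] / [∫_{0}^{1} t^2·(1 - t)^2 dt].
Using ∫ t^2·(1 - t)^2 dt = t^3·(6·t^2 - 15·t + 10)/30, the numerator is ≈ 0.021779 and the denominator is 1/30.
The result is P = 0.6534.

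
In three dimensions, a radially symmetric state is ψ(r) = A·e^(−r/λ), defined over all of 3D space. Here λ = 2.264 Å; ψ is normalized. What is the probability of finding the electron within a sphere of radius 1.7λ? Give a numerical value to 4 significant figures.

Integrate the radial probability density 4πr²|ψ|² over r ≤ 1.7λ.
A² is fixed by ∫₀^∞ 4πr²|ψ|² dr = 1, i.e. A² = (π·λ^3)^(−1).
Let u = r/λ; then A², 4π and the length scale all cancel, so P = ∫_{0}^{1.7} u^2·e^(-2·u) du ÷ ∫_{0}^{∞} u^2·e^(-2·u) du.
An antiderivative of u^2·e^(-2·u) is -(2·u^2 + 2·u + 1)·e^(-2·u)/4; evaluating from 0 to 1.7 gives 1/4 - 509·e^(-17/5)/200, while the full integral is 1/4.
This evaluates to P = 0.66026.

P ≈ 0.6603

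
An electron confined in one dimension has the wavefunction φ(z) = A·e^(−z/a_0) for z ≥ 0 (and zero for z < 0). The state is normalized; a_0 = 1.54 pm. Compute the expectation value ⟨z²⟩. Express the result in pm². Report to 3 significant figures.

The expectation value is the |φ|²-weighted average of z^2: ∫ z^2|φ|² dz.
Recall ∫₀^∞ z^m e^(−z/β) dz = m!·β^(m+1), since the A² factors cancel between numerator and denominator, ⟨z²⟩ = a_0^2/2.
With a_0 = 1.54, ⟨z^2⟩ = 1.186.

⟨z^2⟩ ≈ 1.19 pm^2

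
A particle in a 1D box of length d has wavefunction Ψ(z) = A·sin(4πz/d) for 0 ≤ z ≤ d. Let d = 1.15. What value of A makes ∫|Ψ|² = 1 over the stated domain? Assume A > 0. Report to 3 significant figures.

A ≈ 1.32

Normalization requires ∫|Ψ|² dz = 1, integrated from 0 to d.
Using sin²θ = (1 − cos 2θ)/2, the integral (without the A² prefactor) comes out to d/2.
Setting this equal to 1 gives A² = 1/(d/2).
Plugging in d = 1.15 yields A = 1.319.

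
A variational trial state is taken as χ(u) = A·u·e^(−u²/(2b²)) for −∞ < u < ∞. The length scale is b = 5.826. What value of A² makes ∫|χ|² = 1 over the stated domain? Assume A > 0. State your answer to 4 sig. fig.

A^2 ≈ 0.005706

The normalization condition is ∫|χ|² du = 1 from −∞ to ∞.
The integral (without the A² prefactor) comes out to √(π)·b^3/2.
So A² = (√(π)·b^3/2)^(−1).
With b = 5.826: A² = 0.0057062 and A = 0.075539.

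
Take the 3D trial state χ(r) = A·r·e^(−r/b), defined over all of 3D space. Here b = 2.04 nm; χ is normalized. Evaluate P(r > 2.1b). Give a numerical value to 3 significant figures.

P ≈ 0.590

Integrate the radial probability density 4πr²|χ|² over r > 2.1b.
Normalization gives A² = 1/(3·π·b^5).
In terms of u = r/b (A², 4π and the length scale all cancel between numerator and denominator), P = [∫_{2.1}^{∞} u^4·e^(-2·u) du] / [∫_{0}^{∞} u^4·e^(-2·u) du].
An antiderivative of u^4·e^(-2·u) is -(u^4/2 + u^3 + 3·u^2/2 + 3·u/2 + 3/4)·e^(-2·u); evaluating from 2.1 to ∞ gives ≈ 0.44237, while the full integral is 3/4.
This evaluates to P = 0.5898.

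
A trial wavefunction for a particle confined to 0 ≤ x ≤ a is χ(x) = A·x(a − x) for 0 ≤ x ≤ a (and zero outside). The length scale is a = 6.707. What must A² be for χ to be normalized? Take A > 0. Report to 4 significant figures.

A^2 ≈ 0.002210

We need A² ∫|f|² dx = 1, taking the integral from 0 to a.
With χ = A·x(a − x), the integral evaluates to A²·[a^5/30].
With a = 6.707: A² = 0.0022104 and A = 0.047015.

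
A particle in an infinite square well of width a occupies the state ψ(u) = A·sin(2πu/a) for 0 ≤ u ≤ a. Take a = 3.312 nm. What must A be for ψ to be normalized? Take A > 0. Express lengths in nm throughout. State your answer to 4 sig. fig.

Require ∫ |ψ|² du = 1 over the whole domain.
With ∫₀^a sin²(nπu/a) du = a/2, the integral (without the A² prefactor) comes out to a/2.
Setting this equal to 1 gives A² = 1/(a/2).
Substituting a = 3.312 gives A² = 0.60386, so A = 0.77709.

A ≈ 0.7771 nm^(-1/2)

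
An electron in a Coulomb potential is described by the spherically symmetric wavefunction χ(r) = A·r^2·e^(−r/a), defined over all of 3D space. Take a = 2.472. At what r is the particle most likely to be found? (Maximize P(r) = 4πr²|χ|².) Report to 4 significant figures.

r ≈ 7.416

Set d/dr [P(r) = 4πr²|χ|²] = 0 and solve for r > 0.
This gives r = 3·a.
With a = 2.472, the most probable radial distance is 7.4160.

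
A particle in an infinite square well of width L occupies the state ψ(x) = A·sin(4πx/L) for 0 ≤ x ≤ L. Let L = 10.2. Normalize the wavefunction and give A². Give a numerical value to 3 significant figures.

A^2 ≈ 0.196

The normalization condition is ∫|ψ|² dx = 1 from 0 to L.
The integral (without the A² prefactor) comes out to L/2.
Substituting L = 10.2 gives A² = 0.1961, so A = 0.4428.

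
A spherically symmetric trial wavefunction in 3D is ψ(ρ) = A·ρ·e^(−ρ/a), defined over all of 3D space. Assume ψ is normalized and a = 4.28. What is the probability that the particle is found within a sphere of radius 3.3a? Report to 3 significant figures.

P = ∫ |ψ|² 4πρ² dρ over ρ ≤ 3.3a.
The full normalization integral is A²·[3·π·a^5] = 1, fixing A².
Let u = ρ/a; then A², 4π and the length scale all cancel, so P = ∫_{0}^{3.3} u^4·e^(-2·u) du ÷ ∫_{0}^{∞} u^4·e^(-2·u) du.
Using ∫ u^4·e^(-2·u) du = -(u^4/2 + u^3 + 3·u^2/2 + 3·u/2 + 3/4)·e^(-2·u), the numerator is ≈ 0.59047 and the denominator is 3/4.
This evaluates to P = 0.7873.

P ≈ 0.787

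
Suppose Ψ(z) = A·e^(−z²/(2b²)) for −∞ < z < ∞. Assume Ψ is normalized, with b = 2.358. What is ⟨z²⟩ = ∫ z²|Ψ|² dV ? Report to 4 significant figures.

⟨z²⟩ = ∫ z^2 |Ψ|² dz over the full domain.
With ∫_{−∞}^{∞} z^(2m) e^(−αz²) dz = (2m−1)!!·√π / (2^m α^(m+1/2)), the ratio of the moment integral to the normalization integral gives ⟨z²⟩ = b^2/2.
Putting b = 2.358 gives 2.7801.

⟨z^2⟩ ≈ 2.780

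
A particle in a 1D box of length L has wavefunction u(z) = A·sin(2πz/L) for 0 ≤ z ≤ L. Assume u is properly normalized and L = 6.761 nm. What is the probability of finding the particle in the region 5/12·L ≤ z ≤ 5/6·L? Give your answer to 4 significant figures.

P ≈ 0.4167

|u|² is the probability density, so P = ∫_{5/12·L}^{5/6·L} |u|² dz.
Since A² = 1/(L/2), this is the region integral divided by the full normalization integral.
In terms of t = z/L (A² and the length scale cancel between numerator and denominator), P = [∫_{5/12}^{5/6} sin(2·π·t)^2 dt] / [∫_{0}^{1} sin(2·π·t)^2 dt].
An antiderivative of sin(2·π·t)^2 is t/2 - sin(4·π·t)/(8·π); evaluating from 5/12 to 5/6 gives 5/24, while the full integral is 1/2.
The result is P = 5/12.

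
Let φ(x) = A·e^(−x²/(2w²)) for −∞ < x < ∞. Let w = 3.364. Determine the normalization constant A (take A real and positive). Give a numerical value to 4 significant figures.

Require ∫ |φ|² dx = 1 over the whole domain.
Differentiating ∫e^(−αx²) dx = √(π/α) under α to get the higher moments, ∫|φ|² dx = A²·(√(π)·w).
Substituting w = 3.364 gives A² = 0.16771, so A = 0.40953.

A ≈ 0.4095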